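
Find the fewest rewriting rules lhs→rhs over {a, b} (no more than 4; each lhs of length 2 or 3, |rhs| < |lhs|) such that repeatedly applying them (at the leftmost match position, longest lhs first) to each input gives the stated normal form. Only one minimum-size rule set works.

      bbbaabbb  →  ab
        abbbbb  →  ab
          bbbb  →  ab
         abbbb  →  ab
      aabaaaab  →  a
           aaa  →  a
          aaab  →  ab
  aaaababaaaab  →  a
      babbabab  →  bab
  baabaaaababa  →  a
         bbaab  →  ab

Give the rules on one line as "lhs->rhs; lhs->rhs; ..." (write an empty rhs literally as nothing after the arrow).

  | bbbaabbb => abaabbb => aabbb => bbb => ab
  | abbbbb => abbbb => abbb => abb => ab
  | bbbb => abb => ab
  | abbbb => abbb => abb => ab

aa->; aba->a; abb->ab; bb->a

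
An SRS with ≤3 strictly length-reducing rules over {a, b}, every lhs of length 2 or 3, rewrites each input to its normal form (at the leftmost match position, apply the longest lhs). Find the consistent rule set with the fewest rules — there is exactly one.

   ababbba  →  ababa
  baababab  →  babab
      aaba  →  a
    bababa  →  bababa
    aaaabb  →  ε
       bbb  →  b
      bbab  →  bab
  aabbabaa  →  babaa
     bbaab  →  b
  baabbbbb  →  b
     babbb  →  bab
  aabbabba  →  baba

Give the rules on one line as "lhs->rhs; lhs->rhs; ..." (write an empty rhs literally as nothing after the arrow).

  | ababbba => ababba => ababa
  | baababab => babab
  | aaba => a
  | bababa

aab->; bb->b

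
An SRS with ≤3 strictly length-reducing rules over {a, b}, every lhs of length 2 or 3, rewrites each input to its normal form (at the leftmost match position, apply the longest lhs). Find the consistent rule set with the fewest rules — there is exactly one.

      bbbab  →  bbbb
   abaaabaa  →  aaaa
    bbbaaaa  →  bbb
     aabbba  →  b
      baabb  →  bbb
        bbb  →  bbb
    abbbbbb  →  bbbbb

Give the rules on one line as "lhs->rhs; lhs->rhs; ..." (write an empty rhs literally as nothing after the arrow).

  | bbbab => bbbb
  | abaaabaa => aaabaa => aaaa
  | bbbaaaa => bbbaaa => bbbaa => bbba => bbb
  | aabbba => abba => ba => b

ab->; ba->b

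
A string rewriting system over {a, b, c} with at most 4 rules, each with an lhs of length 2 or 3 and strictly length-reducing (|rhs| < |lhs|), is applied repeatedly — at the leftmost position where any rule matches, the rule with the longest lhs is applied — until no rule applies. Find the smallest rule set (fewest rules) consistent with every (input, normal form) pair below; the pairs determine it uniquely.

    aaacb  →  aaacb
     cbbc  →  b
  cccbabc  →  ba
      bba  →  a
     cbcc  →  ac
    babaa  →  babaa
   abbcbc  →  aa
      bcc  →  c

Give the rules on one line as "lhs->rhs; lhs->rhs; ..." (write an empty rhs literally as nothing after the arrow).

bb->; bc->; cbc->a; cc->b

  | aaacb
  | cbbc => cc => b
  | cccbabc => bcbabc => babc => ba
  | bba => a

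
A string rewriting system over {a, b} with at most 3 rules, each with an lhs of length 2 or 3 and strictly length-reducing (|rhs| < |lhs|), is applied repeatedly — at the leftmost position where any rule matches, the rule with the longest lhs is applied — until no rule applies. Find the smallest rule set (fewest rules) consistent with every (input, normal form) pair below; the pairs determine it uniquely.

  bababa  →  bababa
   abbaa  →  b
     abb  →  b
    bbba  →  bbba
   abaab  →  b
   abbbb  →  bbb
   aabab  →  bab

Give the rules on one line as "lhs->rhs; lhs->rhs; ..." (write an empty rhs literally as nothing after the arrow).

aa->; abb->b

  | bababa
  | abbaa => baa => b
  | abb => b
  | bbba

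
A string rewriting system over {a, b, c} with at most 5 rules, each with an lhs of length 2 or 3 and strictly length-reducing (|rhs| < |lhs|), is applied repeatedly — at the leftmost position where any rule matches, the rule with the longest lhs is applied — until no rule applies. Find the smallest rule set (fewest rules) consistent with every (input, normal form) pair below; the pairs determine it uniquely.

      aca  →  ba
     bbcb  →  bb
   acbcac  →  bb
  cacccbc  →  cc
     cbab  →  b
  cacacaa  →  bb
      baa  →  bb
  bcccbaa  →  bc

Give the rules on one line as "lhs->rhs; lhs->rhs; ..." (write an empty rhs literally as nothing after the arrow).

  | aca => ba
  | bbcb => bb
  | acbcac => bbcac => bbcb => bb
  | cacccbc => cbccbc => ccbc => cc

aa->b; ab->b; ac->b; cb->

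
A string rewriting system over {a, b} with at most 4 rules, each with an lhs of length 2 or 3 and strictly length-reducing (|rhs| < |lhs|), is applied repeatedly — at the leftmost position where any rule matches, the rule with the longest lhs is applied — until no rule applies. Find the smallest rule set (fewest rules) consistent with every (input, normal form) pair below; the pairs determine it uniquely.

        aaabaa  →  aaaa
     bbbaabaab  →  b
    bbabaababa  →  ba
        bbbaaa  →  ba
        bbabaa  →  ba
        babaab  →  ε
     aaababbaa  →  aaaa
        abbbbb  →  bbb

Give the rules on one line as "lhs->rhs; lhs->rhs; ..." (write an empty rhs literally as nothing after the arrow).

  | aaabaa => aaaa
  | bbbaabaab => bbabaab => bbaab => bab => b
  | bbabaababa => bbaababa => bababa => baba => ba
  | bbbaaa => bbaa => ba

ab->; abb->; baa->a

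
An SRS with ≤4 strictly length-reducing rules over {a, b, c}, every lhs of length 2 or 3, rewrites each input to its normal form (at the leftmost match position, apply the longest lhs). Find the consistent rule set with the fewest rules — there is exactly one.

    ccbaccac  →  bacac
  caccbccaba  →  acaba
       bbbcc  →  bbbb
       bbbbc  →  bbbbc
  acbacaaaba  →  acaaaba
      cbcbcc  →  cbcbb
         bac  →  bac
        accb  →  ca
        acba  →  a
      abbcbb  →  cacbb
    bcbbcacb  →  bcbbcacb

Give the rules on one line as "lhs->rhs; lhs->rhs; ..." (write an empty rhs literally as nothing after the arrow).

abb->ca; bab->ac; cba->; cc->b

  | ccbaccac => bbaccac => bbabac => bacac
  | caccbccaba => cabbccaba => ccaccaba => baccaba => bababa => acaba
  | bbbcc => bbbb
  | bbbbc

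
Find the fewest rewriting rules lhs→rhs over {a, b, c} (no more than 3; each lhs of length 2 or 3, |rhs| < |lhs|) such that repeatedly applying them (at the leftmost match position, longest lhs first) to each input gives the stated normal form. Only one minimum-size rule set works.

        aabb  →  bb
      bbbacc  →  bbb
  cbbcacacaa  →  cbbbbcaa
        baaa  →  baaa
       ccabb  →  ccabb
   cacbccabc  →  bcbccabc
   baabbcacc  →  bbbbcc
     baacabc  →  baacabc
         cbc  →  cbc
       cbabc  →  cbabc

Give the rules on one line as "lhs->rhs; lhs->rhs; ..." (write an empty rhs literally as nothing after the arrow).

  | aabb => bb
  | bbbacc => bbb
  | cbbcacacaa => cbbbcacaa => cbbbbcaa
  | baaa

aab->b; acc->; cac->bc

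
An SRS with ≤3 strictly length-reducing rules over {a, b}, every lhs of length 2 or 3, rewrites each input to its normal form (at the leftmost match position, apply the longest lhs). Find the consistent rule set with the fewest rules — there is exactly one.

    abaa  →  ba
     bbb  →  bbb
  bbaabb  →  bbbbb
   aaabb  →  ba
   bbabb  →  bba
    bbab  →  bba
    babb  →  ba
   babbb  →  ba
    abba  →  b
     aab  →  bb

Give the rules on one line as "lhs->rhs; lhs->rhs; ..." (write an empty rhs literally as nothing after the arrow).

aa->b; ab->a

  | abaa => aaa => ba
  | bbb
  | bbaabb => bbbbb
  | aaabb => babb => bab => ba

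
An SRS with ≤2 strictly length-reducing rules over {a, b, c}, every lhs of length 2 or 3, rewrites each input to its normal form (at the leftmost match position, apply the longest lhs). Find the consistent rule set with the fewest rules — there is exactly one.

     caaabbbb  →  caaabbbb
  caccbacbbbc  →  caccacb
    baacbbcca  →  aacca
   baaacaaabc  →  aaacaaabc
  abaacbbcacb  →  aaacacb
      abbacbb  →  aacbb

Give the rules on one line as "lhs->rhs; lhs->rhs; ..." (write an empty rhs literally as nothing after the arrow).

  | caaabbbb
  | caccbacbbbc => caccacbbbc => caccacb
  | baacbbcca => aacbbcca => aacca
  | baaacaaabc => aaacaaabc

ba->a; bbc->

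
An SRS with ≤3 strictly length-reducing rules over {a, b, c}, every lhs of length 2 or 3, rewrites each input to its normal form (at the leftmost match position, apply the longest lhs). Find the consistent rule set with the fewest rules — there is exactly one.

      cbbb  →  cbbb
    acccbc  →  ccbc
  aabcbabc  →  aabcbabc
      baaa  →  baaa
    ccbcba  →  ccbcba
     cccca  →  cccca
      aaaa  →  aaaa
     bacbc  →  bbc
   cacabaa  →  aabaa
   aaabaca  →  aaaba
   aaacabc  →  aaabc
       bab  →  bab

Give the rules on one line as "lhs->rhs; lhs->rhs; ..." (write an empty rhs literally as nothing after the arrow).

  | cbbb
  | acccbc => ccbc
  | aabcbabc
  | baaa

ac->; cac->a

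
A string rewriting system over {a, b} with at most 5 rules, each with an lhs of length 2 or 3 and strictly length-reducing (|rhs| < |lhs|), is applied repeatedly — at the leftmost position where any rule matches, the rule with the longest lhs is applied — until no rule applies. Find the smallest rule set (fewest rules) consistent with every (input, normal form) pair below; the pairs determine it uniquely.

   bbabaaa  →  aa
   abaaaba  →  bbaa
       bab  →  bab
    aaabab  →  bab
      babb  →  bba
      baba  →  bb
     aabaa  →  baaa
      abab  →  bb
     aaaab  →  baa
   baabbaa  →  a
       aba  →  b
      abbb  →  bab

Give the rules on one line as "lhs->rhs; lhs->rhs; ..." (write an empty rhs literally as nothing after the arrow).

  | bbabaaa => bbbaa => aa
  | abaaaba => baaba => bbaa
  | bab
  | aaabab => abaab => bab

aab->ba; aba->b; abb->ba; bbb->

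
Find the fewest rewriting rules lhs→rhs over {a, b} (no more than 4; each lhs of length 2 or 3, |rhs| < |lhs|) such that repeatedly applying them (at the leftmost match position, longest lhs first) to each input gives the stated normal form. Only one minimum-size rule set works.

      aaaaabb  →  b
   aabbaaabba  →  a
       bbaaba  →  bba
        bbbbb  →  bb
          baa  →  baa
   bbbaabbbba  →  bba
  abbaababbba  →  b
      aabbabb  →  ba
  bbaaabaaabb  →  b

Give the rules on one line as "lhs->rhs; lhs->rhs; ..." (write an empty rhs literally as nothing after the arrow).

  | aaaaabb => baabb => baba => b
  | aabbaaabba => abaaaabba => aaabba => bbba => a
  | bbaaba => bba
  | bbbbb => bb

aaa->b; aba->; abb->ba; bbb->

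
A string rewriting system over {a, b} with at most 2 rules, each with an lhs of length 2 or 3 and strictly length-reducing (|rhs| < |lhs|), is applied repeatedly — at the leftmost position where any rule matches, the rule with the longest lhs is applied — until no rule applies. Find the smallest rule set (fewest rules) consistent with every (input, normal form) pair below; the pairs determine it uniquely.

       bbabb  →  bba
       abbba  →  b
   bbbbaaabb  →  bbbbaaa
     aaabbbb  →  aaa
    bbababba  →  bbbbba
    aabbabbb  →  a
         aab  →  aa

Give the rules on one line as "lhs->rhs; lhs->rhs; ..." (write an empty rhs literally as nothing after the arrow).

ab->a; aba->b

  | bbabb => bbab => bba
  | abbba => abba => aba => b
  | bbbbaaabb => bbbbaaab => bbbbaaa
  | aaabbbb => aaabbb => aaabb => aaab => aaa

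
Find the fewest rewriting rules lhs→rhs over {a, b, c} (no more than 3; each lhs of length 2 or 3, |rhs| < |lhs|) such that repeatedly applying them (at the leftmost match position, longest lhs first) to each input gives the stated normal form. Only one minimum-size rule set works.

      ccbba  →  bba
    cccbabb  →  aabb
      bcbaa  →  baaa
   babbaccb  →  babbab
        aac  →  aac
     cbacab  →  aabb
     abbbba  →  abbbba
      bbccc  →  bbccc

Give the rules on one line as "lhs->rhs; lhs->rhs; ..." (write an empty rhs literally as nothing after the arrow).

ca->b; cb->a

  | ccbba => caba => bba
  | cccbabb => ccaabb => cbabb => aabb
  | bcbaa => baaa
  | babbaccb => babbaca => babbab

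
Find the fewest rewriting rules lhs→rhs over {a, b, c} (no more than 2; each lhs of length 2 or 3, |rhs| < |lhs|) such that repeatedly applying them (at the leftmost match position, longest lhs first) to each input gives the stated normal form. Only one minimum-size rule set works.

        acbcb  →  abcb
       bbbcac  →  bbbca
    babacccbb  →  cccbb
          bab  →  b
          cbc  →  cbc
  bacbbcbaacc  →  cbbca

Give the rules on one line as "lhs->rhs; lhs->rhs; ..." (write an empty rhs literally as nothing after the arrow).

  | acbcb => abcb
  | bbbcac => bbbca
  | babacccbb => bacccbb => cccbb
  | bab => b

ac->a; ba->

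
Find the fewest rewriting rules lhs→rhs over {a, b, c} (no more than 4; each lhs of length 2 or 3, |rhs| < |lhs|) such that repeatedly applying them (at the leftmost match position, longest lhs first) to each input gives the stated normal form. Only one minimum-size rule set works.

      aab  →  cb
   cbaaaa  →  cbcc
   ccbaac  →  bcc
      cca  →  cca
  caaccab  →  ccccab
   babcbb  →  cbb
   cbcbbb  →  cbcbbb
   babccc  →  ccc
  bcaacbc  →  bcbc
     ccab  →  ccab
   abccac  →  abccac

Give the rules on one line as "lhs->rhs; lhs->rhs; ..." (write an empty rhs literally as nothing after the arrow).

  | aab => cb
  | cbaaaa => cbcaa => cbcc
  | ccbaac => baac => bcc
  | cca

aa->c; bab->; ccb->b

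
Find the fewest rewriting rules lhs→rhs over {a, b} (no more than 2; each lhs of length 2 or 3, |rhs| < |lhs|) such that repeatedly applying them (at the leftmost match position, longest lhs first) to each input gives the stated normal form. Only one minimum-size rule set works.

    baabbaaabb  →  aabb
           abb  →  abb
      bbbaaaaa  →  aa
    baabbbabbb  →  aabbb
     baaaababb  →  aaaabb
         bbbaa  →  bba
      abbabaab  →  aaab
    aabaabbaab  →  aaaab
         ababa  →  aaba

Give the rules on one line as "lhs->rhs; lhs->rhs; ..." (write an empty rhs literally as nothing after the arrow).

  | baabbaaabb => abbaaabb => abaabb => aabb
  | abb
  | bbbaaaaa => bbaaaa => baaa => aa
  | baabbbabbb => abbbabbb => abbabbb => ababbb => aabbb

baa->a; bab->ab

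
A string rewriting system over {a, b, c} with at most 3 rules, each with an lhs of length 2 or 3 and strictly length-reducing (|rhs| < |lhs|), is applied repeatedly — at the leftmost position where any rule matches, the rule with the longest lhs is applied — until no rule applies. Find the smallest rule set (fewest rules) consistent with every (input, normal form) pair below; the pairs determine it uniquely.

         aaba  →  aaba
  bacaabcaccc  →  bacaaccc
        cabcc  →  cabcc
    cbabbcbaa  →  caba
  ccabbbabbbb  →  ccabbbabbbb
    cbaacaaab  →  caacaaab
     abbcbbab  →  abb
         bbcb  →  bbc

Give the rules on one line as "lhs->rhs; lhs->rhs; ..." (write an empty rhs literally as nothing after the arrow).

  | aaba
  | bacaabcaccc => bacaaccc
  | cabcc
  | cbabbcbaa => cabbcbaa => cabbcaa => caba

bca->; cb->c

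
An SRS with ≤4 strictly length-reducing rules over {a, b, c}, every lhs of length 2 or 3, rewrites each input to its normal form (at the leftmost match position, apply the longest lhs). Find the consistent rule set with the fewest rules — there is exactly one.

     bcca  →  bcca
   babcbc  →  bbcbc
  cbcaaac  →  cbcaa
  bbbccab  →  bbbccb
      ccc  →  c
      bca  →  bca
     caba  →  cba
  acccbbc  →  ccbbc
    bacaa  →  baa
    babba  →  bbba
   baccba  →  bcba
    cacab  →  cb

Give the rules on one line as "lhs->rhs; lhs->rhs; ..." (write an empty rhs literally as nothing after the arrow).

  | bcca
  | babcbc => bbcbc
  | cbcaaac => cbcaa
  | bbbccab => bbbccb

ab->b; ac->; ccc->c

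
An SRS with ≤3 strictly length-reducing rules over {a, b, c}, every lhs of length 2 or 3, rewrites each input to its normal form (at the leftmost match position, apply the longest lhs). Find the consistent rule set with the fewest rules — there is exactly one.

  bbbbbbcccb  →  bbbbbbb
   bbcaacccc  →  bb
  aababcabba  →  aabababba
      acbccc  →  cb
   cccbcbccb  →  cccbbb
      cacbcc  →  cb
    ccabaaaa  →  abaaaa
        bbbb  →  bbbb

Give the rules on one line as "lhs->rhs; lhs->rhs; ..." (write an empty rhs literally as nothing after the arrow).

  | bbbbbbcccb => bbbbbbccb => bbbbbbcb => bbbbbbb
  | bbcaacccc => bbaacccc => bbacccc => bbcccc => bbccc => bbcc => bbc => bb
  | aababcabba => aabababba
  | acbccc => cbccc => cbcc => cbc => cb

ac->c; bc->b; ca->a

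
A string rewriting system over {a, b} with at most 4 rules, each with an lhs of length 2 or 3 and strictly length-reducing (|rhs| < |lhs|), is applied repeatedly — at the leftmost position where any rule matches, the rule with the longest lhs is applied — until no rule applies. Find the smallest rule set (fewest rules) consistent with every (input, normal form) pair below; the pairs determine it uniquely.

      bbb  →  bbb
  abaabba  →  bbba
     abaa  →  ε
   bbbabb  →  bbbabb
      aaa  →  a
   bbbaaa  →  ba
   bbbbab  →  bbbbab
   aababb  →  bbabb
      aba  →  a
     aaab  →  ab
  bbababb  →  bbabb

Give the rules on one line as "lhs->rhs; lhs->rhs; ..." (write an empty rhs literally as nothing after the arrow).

aa->; aab->bb; aba->a; baa->a

  | bbb
  | abaabba => aabba => bbba
  | abaa => aa => ε
  | bbbabb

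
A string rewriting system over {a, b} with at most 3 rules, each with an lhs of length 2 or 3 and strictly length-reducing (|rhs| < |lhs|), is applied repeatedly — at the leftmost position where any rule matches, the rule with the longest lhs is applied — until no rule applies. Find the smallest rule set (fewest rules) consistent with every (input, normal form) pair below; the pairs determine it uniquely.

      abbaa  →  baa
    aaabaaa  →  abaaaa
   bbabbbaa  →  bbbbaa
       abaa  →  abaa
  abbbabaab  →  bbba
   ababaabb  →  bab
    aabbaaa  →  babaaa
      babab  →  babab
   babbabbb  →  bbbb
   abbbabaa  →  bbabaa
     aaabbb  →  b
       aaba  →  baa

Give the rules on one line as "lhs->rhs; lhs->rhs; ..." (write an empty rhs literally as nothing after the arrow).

  | abbaa => baa
  | aaabaaa => abaaaa
  | bbabbbaa => bbbbaa
  | abaa

aab->ba; abb->b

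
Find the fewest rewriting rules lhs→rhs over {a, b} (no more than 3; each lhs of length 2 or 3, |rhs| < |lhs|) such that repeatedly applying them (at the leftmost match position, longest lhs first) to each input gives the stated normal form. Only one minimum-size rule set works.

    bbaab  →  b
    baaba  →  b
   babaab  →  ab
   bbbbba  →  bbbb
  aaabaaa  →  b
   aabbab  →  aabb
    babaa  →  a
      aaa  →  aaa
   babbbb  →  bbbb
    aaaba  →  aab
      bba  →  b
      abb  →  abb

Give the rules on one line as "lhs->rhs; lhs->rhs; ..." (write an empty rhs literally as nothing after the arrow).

  | bbaab => bab => b
  | baaba => aba => b
  | babaab => baab => ab
  | bbbbba => bbbb

aba->b; ba->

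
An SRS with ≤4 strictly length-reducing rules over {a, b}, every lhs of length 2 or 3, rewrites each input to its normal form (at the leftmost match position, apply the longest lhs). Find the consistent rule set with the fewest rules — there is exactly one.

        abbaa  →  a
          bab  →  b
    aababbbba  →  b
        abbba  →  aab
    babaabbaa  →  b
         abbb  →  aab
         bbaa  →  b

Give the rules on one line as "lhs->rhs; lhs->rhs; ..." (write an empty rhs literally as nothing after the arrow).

  | abbaa => aaaa => a
  | bab => bb => b
  | aababbbba => aabbbbba => aaabbba => bbba => bba => ba => b
  | abbba => aaba => aab

aaa->; abb->aa; ba->b; bb->b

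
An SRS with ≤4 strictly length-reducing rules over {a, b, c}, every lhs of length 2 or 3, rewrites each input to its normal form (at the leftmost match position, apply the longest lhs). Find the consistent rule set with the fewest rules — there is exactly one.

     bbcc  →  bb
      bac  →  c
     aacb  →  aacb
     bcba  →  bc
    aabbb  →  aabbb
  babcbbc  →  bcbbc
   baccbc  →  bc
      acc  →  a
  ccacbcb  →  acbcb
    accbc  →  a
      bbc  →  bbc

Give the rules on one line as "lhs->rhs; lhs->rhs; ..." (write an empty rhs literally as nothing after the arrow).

abc->a; ba->; cc->

  | bbcc => bb
  | bac => c
  | aacb
  | bcba => bc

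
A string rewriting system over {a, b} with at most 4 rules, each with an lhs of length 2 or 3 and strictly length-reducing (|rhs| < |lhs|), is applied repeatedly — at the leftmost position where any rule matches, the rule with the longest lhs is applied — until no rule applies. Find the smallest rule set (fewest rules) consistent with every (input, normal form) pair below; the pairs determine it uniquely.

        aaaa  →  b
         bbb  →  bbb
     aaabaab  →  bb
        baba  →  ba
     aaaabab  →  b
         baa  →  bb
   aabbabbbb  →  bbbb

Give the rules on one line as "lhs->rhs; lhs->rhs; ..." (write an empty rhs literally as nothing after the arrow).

aa->b; aaa->a; ab->; bba->ba

  | aaaa => aa => b
  | bbb
  | aaabaab => abaab => aab => bb
  | baba => ba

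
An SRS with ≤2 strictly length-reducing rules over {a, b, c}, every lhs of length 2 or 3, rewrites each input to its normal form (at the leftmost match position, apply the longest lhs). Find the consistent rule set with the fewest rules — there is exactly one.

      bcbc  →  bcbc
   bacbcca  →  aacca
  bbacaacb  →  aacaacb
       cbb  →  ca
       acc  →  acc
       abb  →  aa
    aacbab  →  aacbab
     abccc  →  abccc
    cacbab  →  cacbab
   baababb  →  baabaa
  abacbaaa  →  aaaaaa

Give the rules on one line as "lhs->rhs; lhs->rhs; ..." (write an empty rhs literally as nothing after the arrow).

bac->ab; bb->a

  | bcbc
  | bacbcca => abbcca => aacca
  | bbacaacb => aacaacb
  | cbb => ca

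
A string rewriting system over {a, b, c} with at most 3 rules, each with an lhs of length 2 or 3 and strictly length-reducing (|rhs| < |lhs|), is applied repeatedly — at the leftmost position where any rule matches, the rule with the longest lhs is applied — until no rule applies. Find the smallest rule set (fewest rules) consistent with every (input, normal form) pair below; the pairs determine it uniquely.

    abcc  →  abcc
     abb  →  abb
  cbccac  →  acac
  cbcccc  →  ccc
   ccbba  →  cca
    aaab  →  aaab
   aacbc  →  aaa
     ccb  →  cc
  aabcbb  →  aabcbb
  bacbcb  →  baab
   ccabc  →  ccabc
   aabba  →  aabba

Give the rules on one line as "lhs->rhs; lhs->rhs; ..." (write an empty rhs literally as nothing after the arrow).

acc->cc; cbc->a; ccb->cc

  | abcc
  | abb
  | cbccac => acac
  | cbcccc => accc => ccc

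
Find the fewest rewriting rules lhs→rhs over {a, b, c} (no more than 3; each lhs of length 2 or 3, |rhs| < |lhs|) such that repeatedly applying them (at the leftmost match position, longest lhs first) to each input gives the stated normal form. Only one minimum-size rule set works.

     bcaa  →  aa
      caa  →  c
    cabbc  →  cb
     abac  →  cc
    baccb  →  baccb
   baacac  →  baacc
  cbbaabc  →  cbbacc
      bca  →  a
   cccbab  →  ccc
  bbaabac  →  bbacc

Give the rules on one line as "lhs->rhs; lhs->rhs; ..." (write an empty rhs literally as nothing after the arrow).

ab->c; bc->; ca->c

  | bcaa => aa
  | caa => ca => c
  | cabbc => cbbc => cb
  | abac => cac => cc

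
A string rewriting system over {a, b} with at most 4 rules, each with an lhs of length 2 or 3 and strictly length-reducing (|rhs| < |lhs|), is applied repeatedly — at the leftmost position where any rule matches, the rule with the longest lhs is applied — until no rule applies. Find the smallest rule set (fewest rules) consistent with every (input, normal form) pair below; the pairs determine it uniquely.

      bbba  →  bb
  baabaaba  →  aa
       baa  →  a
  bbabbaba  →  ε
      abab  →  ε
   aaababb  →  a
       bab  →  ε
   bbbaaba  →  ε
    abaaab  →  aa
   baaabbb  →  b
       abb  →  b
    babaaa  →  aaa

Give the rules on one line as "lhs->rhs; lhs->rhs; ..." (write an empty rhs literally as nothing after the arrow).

  | bbba => bb
  | baabaaba => abaaba => aaba => aa
  | baa => a
  | bbabbaba => bbaba => ba => ε

ab->; ba->; bab->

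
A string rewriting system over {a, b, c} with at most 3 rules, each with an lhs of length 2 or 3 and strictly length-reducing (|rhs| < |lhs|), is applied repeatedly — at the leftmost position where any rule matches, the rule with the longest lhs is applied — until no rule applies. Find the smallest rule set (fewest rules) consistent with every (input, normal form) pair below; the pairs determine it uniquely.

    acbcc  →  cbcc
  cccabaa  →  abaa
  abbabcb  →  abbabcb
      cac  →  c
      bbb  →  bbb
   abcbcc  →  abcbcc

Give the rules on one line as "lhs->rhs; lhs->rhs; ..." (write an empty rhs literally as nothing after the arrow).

ac->c; ca->a

  | acbcc => cbcc
  | cccabaa => ccabaa => cabaa => abaa
  | abbabcb
  | cac => ac => c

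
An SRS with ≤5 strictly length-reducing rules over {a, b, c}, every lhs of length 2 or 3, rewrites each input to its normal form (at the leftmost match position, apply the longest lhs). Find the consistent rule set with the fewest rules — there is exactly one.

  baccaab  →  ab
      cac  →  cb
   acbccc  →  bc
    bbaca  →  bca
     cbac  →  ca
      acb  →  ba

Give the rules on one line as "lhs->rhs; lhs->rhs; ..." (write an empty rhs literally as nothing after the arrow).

aa->b; ac->b; acb->ba; bb->a

  | baccaab => bbcaab => acaab => baab => bbb => ab
  | cac => cb
  | acbccc => baccc => bbcc => acc => bc
  | bbaca => aaca => bca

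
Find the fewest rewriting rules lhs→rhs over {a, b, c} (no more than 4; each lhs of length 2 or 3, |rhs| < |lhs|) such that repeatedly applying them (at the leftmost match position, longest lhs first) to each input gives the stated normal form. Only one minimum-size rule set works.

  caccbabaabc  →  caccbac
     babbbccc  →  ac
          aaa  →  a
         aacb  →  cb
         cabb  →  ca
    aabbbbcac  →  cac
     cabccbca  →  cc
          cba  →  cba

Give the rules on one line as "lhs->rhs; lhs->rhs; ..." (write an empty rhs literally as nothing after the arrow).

  | caccbabaabc => caccbabbc => caccbac
  | babbbccc => babccc => baacc => bcc => ac
  | aaa => a
  | aacb => cb

aa->; bb->; bc->a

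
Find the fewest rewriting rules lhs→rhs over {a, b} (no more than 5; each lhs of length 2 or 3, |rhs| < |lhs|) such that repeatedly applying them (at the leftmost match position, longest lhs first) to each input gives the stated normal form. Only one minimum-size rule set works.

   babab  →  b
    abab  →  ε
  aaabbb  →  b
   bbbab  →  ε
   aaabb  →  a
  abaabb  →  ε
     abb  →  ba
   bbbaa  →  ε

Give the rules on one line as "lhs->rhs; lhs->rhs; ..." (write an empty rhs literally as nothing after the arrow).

aa->b; ab->b; abb->ba; bb->

  | babab => bbab => ab => b
  | abab => bab => bb => ε
  | aaabbb => babbb => bbab => ab => b
  | bbbab => bab => bb => ε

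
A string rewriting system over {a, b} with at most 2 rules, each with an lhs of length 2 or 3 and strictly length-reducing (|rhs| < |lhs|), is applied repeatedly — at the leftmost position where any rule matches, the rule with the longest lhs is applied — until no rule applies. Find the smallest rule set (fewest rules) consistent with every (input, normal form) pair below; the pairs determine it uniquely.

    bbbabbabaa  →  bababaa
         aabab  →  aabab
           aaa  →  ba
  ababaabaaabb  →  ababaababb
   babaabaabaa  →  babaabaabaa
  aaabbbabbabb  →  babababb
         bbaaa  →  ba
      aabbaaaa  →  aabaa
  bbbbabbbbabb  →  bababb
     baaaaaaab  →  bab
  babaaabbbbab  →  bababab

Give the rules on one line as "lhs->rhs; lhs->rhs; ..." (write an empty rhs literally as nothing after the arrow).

aaa->ba; bba->ba

  | bbbabbabaa => bbabbabaa => babbabaa => bababaa
  | aabab
  | aaa => ba
  | ababaabaaabb => ababaabbabb => ababaababb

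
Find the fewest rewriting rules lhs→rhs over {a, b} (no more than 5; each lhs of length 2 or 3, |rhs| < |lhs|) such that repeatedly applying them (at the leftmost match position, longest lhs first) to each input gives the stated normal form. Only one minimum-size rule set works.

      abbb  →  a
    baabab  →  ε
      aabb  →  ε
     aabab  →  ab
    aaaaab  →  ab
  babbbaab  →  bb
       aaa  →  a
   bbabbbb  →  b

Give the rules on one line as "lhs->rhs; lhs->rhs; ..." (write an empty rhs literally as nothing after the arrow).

  | abbb => a
  | baabab => baaab => bab => ε
  | aabb => aab => aa => ε
  | aabab => aaab => ab

aa->; aab->aa; bab->; bbb->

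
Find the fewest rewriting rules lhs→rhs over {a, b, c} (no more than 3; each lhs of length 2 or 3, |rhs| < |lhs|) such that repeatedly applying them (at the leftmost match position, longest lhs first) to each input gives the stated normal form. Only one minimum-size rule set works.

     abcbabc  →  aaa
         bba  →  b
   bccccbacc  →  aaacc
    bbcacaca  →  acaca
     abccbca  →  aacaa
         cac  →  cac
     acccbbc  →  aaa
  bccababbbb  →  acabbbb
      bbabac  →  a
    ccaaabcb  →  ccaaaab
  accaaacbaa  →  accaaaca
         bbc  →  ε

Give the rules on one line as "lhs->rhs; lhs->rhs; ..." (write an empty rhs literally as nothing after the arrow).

ba->; bc->a; ccc->aa

  | abcbabc => aababc => aabc => aaa
  | bba => b
  | bccccbacc => acccbacc => aaabacc => aaacc
  | bbcacaca => baacaca => acaca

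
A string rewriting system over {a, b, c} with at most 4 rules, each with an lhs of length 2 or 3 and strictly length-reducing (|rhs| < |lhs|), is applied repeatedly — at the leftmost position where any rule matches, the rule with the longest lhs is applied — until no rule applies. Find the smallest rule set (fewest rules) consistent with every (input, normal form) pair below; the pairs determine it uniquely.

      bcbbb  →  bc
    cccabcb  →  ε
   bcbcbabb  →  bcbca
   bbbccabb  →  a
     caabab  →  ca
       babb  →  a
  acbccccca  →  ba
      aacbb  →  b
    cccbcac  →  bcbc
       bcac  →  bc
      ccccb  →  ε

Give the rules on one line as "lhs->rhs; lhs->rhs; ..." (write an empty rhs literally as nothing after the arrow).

  | bcbbb => bcab => bc
  | cccabcb => bcabcb => bccb => bbb => ab => ε
  | bcbcbabb => bcbcbb => bcbca
  | bbbccabb => abccabb => ccabb => babb => bb => a

ab->; ac->; bb->a; cc->b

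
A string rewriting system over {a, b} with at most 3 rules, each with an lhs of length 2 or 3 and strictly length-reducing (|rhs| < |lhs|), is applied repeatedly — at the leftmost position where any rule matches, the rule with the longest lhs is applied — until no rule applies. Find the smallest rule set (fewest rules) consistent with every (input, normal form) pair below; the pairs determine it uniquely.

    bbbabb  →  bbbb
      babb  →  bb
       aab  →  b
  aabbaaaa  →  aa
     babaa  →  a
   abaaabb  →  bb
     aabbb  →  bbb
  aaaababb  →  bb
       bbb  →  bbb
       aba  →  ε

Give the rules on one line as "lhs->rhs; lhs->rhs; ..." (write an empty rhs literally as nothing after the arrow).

  | bbbabb => bbbb
  | babb => bb
  | aab => ab => b
  | aabbaaaa => abbaaaa => bbaaaa => baaa => aa

ab->b; ba->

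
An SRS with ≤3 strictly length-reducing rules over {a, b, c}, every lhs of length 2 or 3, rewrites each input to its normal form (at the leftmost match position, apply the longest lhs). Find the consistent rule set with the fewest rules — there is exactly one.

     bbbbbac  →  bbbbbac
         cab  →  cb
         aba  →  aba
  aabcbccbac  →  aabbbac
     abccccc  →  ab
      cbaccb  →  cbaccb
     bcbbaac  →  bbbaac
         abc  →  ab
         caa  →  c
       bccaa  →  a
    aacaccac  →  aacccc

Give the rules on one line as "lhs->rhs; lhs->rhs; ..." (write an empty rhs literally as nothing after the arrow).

  | bbbbbac
  | cab => cb
  | aba
  | aabcbccbac => aabbccbac => aabbcbac => aabbbac

bc->b; bca->; ca->c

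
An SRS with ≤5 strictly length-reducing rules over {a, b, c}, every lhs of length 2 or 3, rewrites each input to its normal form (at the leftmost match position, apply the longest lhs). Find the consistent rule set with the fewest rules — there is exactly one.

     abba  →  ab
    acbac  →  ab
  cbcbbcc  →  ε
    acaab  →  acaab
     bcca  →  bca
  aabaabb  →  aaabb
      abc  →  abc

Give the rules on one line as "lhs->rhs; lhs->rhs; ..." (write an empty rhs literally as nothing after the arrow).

  | abba => ab
  | acbac => acc => ab
  | cbcbbcc => cbcc => cbb => ε
  | acaab

ba->; cbb->; cc->b; cca->ca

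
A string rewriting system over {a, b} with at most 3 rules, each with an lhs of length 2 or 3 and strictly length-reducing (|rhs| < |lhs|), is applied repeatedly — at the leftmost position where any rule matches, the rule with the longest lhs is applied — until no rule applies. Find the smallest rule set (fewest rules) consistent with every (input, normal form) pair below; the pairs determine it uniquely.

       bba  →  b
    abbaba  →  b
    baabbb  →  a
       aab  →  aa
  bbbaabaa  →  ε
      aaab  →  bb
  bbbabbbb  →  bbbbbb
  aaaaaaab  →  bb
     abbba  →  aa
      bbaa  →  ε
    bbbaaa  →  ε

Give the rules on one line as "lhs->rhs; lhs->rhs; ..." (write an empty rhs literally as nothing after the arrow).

aaa->b; ab->a; ba->

  | bba => b
  | abbaba => ababa => aaba => aaa => b
  | baabbb => abbb => abb => ab => a
  | aab => aa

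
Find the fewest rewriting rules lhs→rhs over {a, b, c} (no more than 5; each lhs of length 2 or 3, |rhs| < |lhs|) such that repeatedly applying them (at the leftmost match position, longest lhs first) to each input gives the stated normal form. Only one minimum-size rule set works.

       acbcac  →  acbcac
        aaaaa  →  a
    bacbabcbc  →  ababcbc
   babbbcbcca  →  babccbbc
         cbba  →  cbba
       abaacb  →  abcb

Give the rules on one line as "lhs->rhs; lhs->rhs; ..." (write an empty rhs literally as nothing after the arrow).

  | acbcac
  | aaaaa => aaa => a
  | bacbabcbc => ababcbc
  | babbbcbcca => babccbcca => babccbbc

aa->; bac->a; bbb->bc; cca->bc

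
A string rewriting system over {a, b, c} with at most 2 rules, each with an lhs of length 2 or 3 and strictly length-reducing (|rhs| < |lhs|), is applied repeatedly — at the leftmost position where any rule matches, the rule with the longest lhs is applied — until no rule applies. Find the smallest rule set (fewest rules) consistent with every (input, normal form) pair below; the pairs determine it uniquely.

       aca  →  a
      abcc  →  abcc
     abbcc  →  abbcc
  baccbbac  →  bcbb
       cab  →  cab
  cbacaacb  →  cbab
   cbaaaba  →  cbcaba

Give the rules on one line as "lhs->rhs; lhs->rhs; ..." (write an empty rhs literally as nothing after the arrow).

  | aca => a
  | abcc
  | abbcc
  | baccbbac => bcbbac => bcbb

aaa->ca; ac->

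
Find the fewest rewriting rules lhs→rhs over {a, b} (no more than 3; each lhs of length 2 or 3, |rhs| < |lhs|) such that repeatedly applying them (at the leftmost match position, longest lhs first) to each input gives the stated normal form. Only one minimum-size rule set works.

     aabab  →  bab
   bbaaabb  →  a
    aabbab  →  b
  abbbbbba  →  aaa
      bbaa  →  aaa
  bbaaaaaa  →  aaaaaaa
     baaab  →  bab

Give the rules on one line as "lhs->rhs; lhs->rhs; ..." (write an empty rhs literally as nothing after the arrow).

  | aabab => bab
  | bbaaabb => aaaabb => aabb => bb => a
  | aabbab => bbab => aab => b
  | abbbbbba => aabbbba => bbbba => abba => aaa

aab->b; bb->a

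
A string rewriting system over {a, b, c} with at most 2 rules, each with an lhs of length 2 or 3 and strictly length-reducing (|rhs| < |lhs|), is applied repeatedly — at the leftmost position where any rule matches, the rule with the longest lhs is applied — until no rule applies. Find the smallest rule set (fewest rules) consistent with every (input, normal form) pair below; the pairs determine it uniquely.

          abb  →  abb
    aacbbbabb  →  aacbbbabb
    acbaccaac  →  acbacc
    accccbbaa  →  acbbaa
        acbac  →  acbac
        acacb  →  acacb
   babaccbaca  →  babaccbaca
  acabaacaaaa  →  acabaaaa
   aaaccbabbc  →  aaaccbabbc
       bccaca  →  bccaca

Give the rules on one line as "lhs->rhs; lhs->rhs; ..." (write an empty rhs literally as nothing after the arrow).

caa->; ccc->

  | abb
  | aacbbbabb
  | acbaccaac => acbacc
  | accccbbaa => acbbaa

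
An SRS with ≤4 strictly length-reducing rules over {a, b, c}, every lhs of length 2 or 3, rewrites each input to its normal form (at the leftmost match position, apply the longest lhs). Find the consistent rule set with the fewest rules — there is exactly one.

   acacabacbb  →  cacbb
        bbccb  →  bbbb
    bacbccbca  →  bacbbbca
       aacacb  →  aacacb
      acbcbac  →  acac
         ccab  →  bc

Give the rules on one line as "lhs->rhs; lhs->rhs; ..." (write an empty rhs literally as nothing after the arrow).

ab->c; bcb->; cc->b

  | acacabacbb => acaccacbb => acabacbb => accacbb => abacbb => cacbb
  | bbccb => bbbb
  | bacbccbca => bacbbbca
  | aacacb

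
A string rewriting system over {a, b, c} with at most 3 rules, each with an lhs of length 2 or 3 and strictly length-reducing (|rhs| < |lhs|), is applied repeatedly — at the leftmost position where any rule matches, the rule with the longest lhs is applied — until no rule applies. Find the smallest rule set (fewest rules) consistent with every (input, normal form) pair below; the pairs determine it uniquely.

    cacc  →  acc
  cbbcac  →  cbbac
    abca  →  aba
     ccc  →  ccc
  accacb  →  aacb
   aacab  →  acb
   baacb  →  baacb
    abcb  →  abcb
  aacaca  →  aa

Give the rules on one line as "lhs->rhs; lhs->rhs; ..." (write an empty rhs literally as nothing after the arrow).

aaa->ac; ca->a

  | cacc => acc
  | cbbcac => cbbac
  | abca => aba
  | ccc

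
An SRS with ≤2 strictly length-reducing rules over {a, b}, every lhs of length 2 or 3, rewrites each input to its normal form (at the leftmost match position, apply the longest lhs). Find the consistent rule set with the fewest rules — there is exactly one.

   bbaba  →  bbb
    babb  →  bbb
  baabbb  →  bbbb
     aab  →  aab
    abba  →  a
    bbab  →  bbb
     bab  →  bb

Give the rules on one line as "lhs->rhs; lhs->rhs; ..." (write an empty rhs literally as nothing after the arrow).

  | bbaba => bbba => bbb
  | babb => bbb
  | baabbb => babbb => bbbb
  | aab

abb->; ba->b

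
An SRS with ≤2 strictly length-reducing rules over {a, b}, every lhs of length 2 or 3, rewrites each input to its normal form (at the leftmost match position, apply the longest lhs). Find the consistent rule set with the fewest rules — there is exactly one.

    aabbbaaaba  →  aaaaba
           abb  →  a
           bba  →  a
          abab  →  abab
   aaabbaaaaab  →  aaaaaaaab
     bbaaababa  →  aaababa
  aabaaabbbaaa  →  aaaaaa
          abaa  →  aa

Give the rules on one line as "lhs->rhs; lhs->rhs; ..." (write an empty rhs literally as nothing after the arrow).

baa->a; bb->

  | aabbbaaaba => aabaaaba => aaaaba
  | abb => a
  | bba => a
  | abab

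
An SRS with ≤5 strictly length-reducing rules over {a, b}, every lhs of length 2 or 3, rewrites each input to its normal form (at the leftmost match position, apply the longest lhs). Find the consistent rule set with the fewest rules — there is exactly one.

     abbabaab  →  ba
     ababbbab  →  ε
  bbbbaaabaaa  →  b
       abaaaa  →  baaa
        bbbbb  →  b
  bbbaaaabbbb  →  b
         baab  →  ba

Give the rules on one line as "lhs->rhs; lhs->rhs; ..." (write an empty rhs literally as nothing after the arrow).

  | abbabaab => babaab => baab => ba
  | ababbbab => bbbbab => bbab => ab => ε
  | bbbbaaabaaa => bbaaabaaa => aaabaaa => aabaa => aba => b
  | abaaaa => baaa

ab->; aba->b; bab->b; bb->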